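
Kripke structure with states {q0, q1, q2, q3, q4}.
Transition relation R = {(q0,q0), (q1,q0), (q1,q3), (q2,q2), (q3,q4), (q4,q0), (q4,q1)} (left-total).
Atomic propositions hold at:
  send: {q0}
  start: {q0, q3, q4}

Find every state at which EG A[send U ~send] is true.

{q1, q2, q3, q4}

Sat(~send) = {q1, q2, q3, q4}
A[send U ~send]: least fixpoint, start Z0 = Sat(~send) = {q1, q2, q3, q4}, add states in Sat(send) with every successor in Z. Already a fixed point.
Sat(A[send U ~send]) = {q1, q2, q3, q4}
EG A[send U ~send]: greatest fixpoint, start Z0 = {q1, q2, q3, q4}, keep only states in Sat with some successor in Z. Already a fixed point.
Sat(EG A[send U ~send]) = {q1, q2, q3, q4}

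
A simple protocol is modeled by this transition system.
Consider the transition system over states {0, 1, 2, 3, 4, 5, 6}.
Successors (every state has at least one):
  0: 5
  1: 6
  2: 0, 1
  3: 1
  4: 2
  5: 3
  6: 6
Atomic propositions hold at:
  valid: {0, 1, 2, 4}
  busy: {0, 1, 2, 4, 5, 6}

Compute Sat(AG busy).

AG busy: greatest fixpoint, start Z0 = {0, 1, 2, 4, 5, 6}, keep only states in Sat with every successor in Z. Z1 = {0, 1, 2, 4, 6}; Z2 = {1, 2, 4, 6}; Z3 = {1, 4, 6}; Z4 = {1, 6}; fixed.
Sat(AG busy) = {1, 6}

{1, 6}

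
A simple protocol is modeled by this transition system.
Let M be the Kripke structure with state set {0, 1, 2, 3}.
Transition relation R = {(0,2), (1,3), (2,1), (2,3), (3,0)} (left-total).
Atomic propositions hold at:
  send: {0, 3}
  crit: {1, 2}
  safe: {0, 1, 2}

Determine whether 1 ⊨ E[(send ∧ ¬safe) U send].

Sat(¬safe) = {3}
Sat(send ∧ ¬safe) = {3}
E[(send ∧ ¬safe) U send]: least fixpoint, start Z0 = Sat(send) = {0, 3}, add states in Sat(send ∧ ¬safe) with some successor in Z. Already a fixed point.
Sat(E[(send ∧ ¬safe) U send]) = {0, 3}
1 ∉ Sat(E[(send ∧ ¬safe) U send]) = {0, 3}, so the formula does not hold at 1.

No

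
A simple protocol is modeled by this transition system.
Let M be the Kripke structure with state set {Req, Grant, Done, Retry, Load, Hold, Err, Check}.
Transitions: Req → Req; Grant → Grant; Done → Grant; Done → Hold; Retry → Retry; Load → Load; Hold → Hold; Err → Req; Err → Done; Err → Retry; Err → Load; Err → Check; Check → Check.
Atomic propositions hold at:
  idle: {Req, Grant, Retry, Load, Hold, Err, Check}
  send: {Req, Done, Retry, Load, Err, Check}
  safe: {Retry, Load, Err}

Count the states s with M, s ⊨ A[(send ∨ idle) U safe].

3

Sat(send ∨ idle) = {Req, Grant, Done, Retry, Load, Hold, Err, Check}
A[(send ∨ idle) U safe]: least fixpoint, start Z0 = Sat(safe) = {Retry, Load, Err}, add states in Sat(send ∨ idle) with every successor in Z. Already a fixed point.
Sat(A[(send ∨ idle) U safe]) = {Retry, Load, Err}
|Sat(A[(send ∨ idle) U safe])| = |{Retry, Load, Err}| = 3.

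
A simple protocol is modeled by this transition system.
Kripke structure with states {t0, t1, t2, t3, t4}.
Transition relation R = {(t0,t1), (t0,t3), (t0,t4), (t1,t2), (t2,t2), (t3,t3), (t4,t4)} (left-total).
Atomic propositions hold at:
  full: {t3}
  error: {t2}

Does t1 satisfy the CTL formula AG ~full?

Yes

Sat(~full) = {t0, t1, t2, t4}
AG ~full: greatest fixpoint, start Z0 = {t0, t1, t2, t4}, keep only states in Sat with every successor in Z. Z1 = {t1, t2, t4}; fixed.
Sat(AG ~full) = {t1, t2, t4}
t1 ∈ Sat(AG ~full) = {t1, t2, t4}, so the formula holds at t1.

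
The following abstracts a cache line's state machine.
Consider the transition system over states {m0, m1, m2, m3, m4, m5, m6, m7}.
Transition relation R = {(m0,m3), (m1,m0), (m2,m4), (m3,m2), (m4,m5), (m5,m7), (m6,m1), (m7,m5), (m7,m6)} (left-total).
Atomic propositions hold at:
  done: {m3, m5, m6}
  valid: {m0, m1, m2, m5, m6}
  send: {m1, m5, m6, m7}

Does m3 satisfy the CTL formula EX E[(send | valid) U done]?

Sat(send | valid) = {m0, m1, m2, m5, m6, m7}
E[(send | valid) U done]: least fixpoint, start Z0 = Sat(done) = {m3, m5, m6}, add states in Sat(send | valid) with some successor in Z. Z1 = {m0, m3, m5, m6, m7}; Z2 = {m0, m1, m3, m5, m6, m7}; fixed.
Sat(E[(send | valid) U done]) = {m0, m1, m3, m5, m6, m7}
Sat(EX E[(send | valid) U done]) = {s : some successor in {m0, m1, m3, m5, m6, m7}} = {m0, m1, m4, m5, m6, m7}
m3 ∉ Sat(EX E[(send | valid) U done]) = {m0, m1, m4, m5, m6, m7}, so the formula does not hold at m3.

No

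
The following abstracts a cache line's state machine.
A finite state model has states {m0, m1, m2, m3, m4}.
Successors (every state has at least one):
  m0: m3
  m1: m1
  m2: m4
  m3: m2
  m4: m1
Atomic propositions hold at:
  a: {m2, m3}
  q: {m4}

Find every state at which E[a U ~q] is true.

{m0, m1, m2, m3}

Sat(~q) = {m0, m1, m2, m3}
E[a U ~q]: least fixpoint, start Z0 = Sat(~q) = {m0, m1, m2, m3}, add states in Sat(a) with some successor in Z. Already a fixed point.
Sat(E[a U ~q]) = {m0, m1, m2, m3}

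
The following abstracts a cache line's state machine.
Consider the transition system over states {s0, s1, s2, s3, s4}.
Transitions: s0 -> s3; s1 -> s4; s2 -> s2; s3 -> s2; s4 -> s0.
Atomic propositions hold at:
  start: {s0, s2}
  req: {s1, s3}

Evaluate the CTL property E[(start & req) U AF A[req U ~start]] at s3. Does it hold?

Sat(start & req) = ∅
Sat(~start) = {s1, s3, s4}
A[req U ~start]: least fixpoint, start Z0 = Sat(~start) = {s1, s3, s4}, add states in Sat(req) with every successor in Z. Already a fixed point.
Sat(A[req U ~start]) = {s1, s3, s4}
AF A[req U ~start]: least fixpoint, start Z0 = {s1, s3, s4}, add states with every successor in Z. Z1 = {s0, s1, s3, s4}; fixed.
Sat(AF A[req U ~start]) = {s0, s1, s3, s4}
E[(start & req) U AF A[req U ~start]]: least fixpoint, start Z0 = Sat(AF A[req U ~start]) = {s0, s1, s3, s4}, add states in Sat(start & req) with some successor in Z. Already a fixed point.
Sat(E[(start & req) U AF A[req U ~start]]) = {s0, s1, s3, s4}
s3 ∈ Sat(E[(start & req) U AF A[req U ~start]]) = {s0, s1, s3, s4}, so the formula holds at s3.

Yes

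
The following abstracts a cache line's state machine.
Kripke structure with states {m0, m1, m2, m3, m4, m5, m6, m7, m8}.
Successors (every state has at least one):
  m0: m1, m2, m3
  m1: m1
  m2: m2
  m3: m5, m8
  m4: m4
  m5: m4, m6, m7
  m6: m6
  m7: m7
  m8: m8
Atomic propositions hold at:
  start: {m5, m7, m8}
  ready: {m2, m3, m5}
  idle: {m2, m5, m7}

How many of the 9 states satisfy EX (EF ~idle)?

7

Sat(~idle) = {m0, m1, m3, m4, m6, m8}
EF ~idle: least fixpoint, start Z0 = {m0, m1, m3, m4, m6, m8}, add states with some successor in Z. Z1 = {m0, m1, m3, m4, m5, m6, m8}; fixed.
Sat(EF ~idle) = {m0, m1, m3, m4, m5, m6, m8}
Sat(EX (EF ~idle)) = {s : some successor in {m0, m1, m3, m4, m5, m6, m8}} = {m0, m1, m3, m4, m5, m6, m8}
|Sat(EX (EF ~idle))| = |{m0, m1, m3, m4, m5, m6, m8}| = 7.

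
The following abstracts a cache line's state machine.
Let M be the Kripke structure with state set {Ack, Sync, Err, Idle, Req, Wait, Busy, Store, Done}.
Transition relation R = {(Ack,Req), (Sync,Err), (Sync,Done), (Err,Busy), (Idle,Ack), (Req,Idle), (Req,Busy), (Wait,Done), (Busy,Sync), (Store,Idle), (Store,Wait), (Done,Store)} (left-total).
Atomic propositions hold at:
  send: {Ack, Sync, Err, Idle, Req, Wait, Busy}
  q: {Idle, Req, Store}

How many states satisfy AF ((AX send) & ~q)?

5

Sat(AX send) = {s : every successor in {Ack, Sync, Err, Idle, Req, Wait, Busy}} = {Ack, Err, Idle, Req, Busy, Store}
Sat(~q) = {Ack, Sync, Err, Wait, Busy, Done}
Sat((AX send) & ~q) = {Ack, Err, Busy}
AF ((AX send) & ~q): least fixpoint, start Z0 = {Ack, Err, Busy}, add states with every successor in Z. Z1 = {Ack, Err, Idle, Busy}; Z2 = {Ack, Err, Idle, Req, Busy}; fixed.
Sat(AF ((AX send) & ~q)) = {Ack, Err, Idle, Req, Busy}
|Sat(AF ((AX send) & ~q))| = |{Ack, Err, Idle, Req, Busy}| = 5.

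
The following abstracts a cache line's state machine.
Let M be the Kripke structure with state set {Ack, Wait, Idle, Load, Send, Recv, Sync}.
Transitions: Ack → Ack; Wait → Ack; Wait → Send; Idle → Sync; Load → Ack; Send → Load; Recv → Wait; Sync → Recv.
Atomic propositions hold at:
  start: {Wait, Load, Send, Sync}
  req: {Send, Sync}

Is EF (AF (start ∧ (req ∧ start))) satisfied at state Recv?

Sat(req ∧ start) = {Send, Sync}
Sat(start ∧ (req ∧ start)) = {Send, Sync}
AF (start ∧ (req ∧ start)): least fixpoint, start Z0 = {Send, Sync}, add states with every successor in Z. Z1 = {Idle, Send, Sync}; fixed.
Sat(AF (start ∧ (req ∧ start))) = {Idle, Send, Sync}
EF (AF (start ∧ (req ∧ start))): least fixpoint, start Z0 = {Idle, Send, Sync}, add states with some successor in Z. Z1 = {Wait, Idle, Send, Sync}; Z2 = {Wait, Idle, Send, Recv, Sync}; fixed.
Sat(EF (AF (start ∧ (req ∧ start)))) = {Wait, Idle, Send, Recv, Sync}
Recv ∈ Sat(EF (AF (start ∧ (req ∧ start)))) = {Wait, Idle, Send, Recv, Sync}, so the formula holds at Recv.

Yes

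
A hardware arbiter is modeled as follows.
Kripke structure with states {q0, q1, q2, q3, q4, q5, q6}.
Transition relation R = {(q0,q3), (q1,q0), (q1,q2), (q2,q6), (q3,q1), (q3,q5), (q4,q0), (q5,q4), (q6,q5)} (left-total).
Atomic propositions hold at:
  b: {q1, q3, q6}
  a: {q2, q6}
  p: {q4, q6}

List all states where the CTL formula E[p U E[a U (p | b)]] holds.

Sat(p | b) = {q1, q3, q4, q6}
E[a U (p | b)]: least fixpoint, start Z0 = Sat((p | b)) = {q1, q3, q4, q6}, add states in Sat(a) with some successor in Z. Z1 = {q1, q2, q3, q4, q6}; fixed.
Sat(E[a U (p | b)]) = {q1, q2, q3, q4, q6}
E[p U E[a U (p | b)]]: least fixpoint, start Z0 = Sat(E[a U (p | b)]) = {q1, q2, q3, q4, q6}, add states in Sat(p) with some successor in Z. Already a fixed point.
Sat(E[p U E[a U (p | b)]]) = {q1, q2, q3, q4, q6}

{q1, q2, q3, q4, q6}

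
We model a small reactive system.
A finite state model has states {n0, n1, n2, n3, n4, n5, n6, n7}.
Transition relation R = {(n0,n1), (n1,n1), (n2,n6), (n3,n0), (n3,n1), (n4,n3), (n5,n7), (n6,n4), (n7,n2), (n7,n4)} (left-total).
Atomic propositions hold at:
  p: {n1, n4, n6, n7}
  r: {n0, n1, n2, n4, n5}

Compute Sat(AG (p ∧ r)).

{n1}

Sat(p ∧ r) = {n1, n4}
AG (p ∧ r): greatest fixpoint, start Z0 = {n1, n4}, keep only states in Sat with every successor in Z. Z1 = {n1}; fixed.
Sat(AG (p ∧ r)) = {n1}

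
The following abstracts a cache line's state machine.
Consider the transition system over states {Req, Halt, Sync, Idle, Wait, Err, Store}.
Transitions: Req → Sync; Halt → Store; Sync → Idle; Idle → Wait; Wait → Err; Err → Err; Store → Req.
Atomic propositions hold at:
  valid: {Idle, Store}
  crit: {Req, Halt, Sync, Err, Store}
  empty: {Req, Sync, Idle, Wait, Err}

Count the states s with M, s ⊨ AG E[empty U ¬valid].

5

Sat(¬valid) = {Req, Halt, Sync, Wait, Err}
E[empty U ¬valid]: least fixpoint, start Z0 = Sat(¬valid) = {Req, Halt, Sync, Wait, Err}, add states in Sat(empty) with some successor in Z. Z1 = {Req, Halt, Sync, Idle, Wait, Err}; fixed.
Sat(E[empty U ¬valid]) = {Req, Halt, Sync, Idle, Wait, Err}
AG E[empty U ¬valid]: greatest fixpoint, start Z0 = {Req, Halt, Sync, Idle, Wait, Err}, keep only states in Sat with every successor in Z. Z1 = {Req, Sync, Idle, Wait, Err}; fixed.
Sat(AG E[empty U ¬valid]) = {Req, Sync, Idle, Wait, Err}
|Sat(AG E[empty U ¬valid])| = |{Req, Sync, Idle, Wait, Err}| = 5.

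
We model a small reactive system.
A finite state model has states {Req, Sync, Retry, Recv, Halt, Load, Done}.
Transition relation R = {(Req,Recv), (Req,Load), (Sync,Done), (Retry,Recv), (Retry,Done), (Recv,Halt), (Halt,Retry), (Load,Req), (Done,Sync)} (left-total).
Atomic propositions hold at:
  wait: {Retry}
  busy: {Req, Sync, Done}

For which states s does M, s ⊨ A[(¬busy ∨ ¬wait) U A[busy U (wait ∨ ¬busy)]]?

Sat(¬busy) = {Retry, Recv, Halt, Load}
Sat(¬wait) = {Req, Sync, Recv, Halt, Load, Done}
Sat(¬busy ∨ ¬wait) = {Req, Sync, Retry, Recv, Halt, Load, Done}
Sat(wait ∨ ¬busy) = {Retry, Recv, Halt, Load}
A[busy U (wait ∨ ¬busy)]: least fixpoint, start Z0 = Sat((wait ∨ ¬busy)) = {Retry, Recv, Halt, Load}, add states in Sat(busy) with every successor in Z. Z1 = {Req, Retry, Recv, Halt, Load}; fixed.
Sat(A[busy U (wait ∨ ¬busy)]) = {Req, Retry, Recv, Halt, Load}
A[(¬busy ∨ ¬wait) U A[busy U (wait ∨ ¬busy)]]: least fixpoint, start Z0 = Sat(A[busy U (wait ∨ ¬busy)]) = {Req, Retry, Recv, Halt, Load}, add states in Sat(¬busy ∨ ¬wait) with every successor in Z. Already a fixed point.
Sat(A[(¬busy ∨ ¬wait) U A[busy U (wait ∨ ¬busy)]]) = {Req, Retry, Recv, Halt, Load}

{Req, Retry, Recv, Halt, Load}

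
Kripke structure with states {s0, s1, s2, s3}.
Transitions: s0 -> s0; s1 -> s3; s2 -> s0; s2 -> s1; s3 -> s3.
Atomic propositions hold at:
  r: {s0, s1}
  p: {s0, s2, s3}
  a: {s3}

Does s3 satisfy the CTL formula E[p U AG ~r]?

Yes

Sat(~r) = {s2, s3}
AG ~r: greatest fixpoint, start Z0 = {s2, s3}, keep only states in Sat with every successor in Z. Z1 = {s3}; fixed.
Sat(AG ~r) = {s3}
E[p U AG ~r]: least fixpoint, start Z0 = Sat(AG ~r) = {s3}, add states in Sat(p) with some successor in Z. Already a fixed point.
Sat(E[p U AG ~r]) = {s3}
s3 ∈ Sat(E[p U AG ~r]) = {s3}, so the formula holds at s3.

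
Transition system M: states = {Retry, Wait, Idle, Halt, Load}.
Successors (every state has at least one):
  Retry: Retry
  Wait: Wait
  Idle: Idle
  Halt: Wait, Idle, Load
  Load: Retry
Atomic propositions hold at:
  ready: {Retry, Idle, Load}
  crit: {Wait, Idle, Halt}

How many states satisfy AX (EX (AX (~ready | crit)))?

Sat(~ready) = {Wait, Halt}
Sat(~ready | crit) = {Wait, Idle, Halt}
Sat(AX (~ready | crit)) = {s : every successor in {Wait, Idle, Halt}} = {Wait, Idle}
Sat(EX (AX (~ready | crit))) = {s : some successor in {Wait, Idle}} = {Wait, Idle, Halt}
Sat(AX (EX (AX (~ready | crit)))) = {s : every successor in {Wait, Idle, Halt}} = {Wait, Idle}
|Sat(AX (EX (AX (~ready | crit))))| = |{Wait, Idle}| = 2.

2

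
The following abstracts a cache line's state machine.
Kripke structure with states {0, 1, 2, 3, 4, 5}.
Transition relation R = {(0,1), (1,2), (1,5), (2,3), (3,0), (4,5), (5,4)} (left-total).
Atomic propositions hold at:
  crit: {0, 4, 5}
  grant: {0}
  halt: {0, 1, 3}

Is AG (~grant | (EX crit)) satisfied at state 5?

Sat(~grant) = {1, 2, 3, 4, 5}
Sat(EX crit) = {s : some successor in {0, 4, 5}} = {1, 3, 4, 5}
Sat(~grant | (EX crit)) = {1, 2, 3, 4, 5}
AG (~grant | (EX crit)): greatest fixpoint, start Z0 = {1, 2, 3, 4, 5}, keep only states in Sat with every successor in Z. Z1 = {1, 2, 4, 5}; Z2 = {1, 4, 5}; Z3 = {4, 5}; fixed.
Sat(AG (~grant | (EX crit))) = {4, 5}
5 ∈ Sat(AG (~grant | (EX crit))) = {4, 5}, so the formula holds at 5.

Yes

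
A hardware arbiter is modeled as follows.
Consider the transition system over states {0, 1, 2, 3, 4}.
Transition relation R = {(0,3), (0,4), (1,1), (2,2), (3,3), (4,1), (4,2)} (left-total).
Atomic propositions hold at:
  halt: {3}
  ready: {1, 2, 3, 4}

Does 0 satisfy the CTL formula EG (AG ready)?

AG ready: greatest fixpoint, start Z0 = {1, 2, 3, 4}, keep only states in Sat with every successor in Z. Already a fixed point.
Sat(AG ready) = {1, 2, 3, 4}
EG (AG ready): greatest fixpoint, start Z0 = {1, 2, 3, 4}, keep only states in Sat with some successor in Z. Already a fixed point.
Sat(EG (AG ready)) = {1, 2, 3, 4}
0 ∉ Sat(EG (AG ready)) = {1, 2, 3, 4}, so the formula does not hold at 0.

No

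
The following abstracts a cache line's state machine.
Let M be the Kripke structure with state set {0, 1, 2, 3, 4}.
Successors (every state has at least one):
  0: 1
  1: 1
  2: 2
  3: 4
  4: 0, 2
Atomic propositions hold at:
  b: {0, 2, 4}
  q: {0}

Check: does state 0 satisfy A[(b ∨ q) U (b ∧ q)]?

Yes

Sat(b ∨ q) = {0, 2, 4}
Sat(b ∧ q) = {0}
A[(b ∨ q) U (b ∧ q)]: least fixpoint, start Z0 = Sat((b ∧ q)) = {0}, add states in Sat(b ∨ q) with every successor in Z. Already a fixed point.
Sat(A[(b ∨ q) U (b ∧ q)]) = {0}
0 ∈ Sat(A[(b ∨ q) U (b ∧ q)]) = {0}, so the formula holds at 0.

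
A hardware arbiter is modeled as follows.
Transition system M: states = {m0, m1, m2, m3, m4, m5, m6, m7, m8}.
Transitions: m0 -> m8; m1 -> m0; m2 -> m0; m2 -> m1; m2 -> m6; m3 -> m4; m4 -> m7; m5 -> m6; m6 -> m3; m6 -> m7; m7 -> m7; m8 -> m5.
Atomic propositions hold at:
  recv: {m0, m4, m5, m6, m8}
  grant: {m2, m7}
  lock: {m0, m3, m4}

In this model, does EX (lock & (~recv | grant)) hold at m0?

No

Sat(~recv) = {m1, m2, m3, m7}
Sat(~recv | grant) = {m1, m2, m3, m7}
Sat(lock & (~recv | grant)) = {m3}
Sat(EX (lock & (~recv | grant))) = {s : some successor in {m3}} = {m6}
m0 ∉ Sat(EX (lock & (~recv | grant))) = {m6}, so the formula does not hold at m0.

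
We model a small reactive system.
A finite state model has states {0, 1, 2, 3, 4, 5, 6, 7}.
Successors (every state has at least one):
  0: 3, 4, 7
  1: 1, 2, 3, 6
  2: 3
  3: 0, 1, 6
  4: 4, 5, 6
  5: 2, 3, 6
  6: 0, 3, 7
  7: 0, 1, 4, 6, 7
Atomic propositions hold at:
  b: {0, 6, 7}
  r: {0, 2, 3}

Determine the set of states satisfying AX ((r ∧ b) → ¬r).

{0, 1, 2, 4, 5}

Sat(r ∧ b) = {0}
Sat(¬r) = {1, 4, 5, 6, 7}
Sat((r ∧ b) → ¬r) = {1, 2, 3, 4, 5, 6, 7}
Sat(AX ((r ∧ b) → ¬r)) = {s : every successor in {1, 2, 3, 4, 5, 6, 7}} = {0, 1, 2, 4, 5}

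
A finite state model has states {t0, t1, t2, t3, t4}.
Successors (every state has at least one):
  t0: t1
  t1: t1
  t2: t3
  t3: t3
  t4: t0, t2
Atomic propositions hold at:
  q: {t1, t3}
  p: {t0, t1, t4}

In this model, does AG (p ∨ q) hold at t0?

Yes

Sat(p ∨ q) = {t0, t1, t3, t4}
AG (p ∨ q): greatest fixpoint, start Z0 = {t0, t1, t3, t4}, keep only states in Sat with every successor in Z. Z1 = {t0, t1, t3}; fixed.
Sat(AG (p ∨ q)) = {t0, t1, t3}
t0 ∈ Sat(AG (p ∨ q)) = {t0, t1, t3}, so the formula holds at t0.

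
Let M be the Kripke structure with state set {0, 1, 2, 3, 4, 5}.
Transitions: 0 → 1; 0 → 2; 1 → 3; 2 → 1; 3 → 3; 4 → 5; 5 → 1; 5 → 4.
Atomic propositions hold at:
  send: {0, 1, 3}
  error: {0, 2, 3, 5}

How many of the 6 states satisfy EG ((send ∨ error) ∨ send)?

Sat(send ∨ error) = {0, 1, 2, 3, 5}
Sat((send ∨ error) ∨ send) = {0, 1, 2, 3, 5}
EG ((send ∨ error) ∨ send): greatest fixpoint, start Z0 = {0, 1, 2, 3, 5}, keep only states in Sat with some successor in Z. Already a fixed point.
Sat(EG ((send ∨ error) ∨ send)) = {0, 1, 2, 3, 5}
|Sat(EG ((send ∨ error) ∨ send))| = |{0, 1, 2, 3, 5}| = 5.

5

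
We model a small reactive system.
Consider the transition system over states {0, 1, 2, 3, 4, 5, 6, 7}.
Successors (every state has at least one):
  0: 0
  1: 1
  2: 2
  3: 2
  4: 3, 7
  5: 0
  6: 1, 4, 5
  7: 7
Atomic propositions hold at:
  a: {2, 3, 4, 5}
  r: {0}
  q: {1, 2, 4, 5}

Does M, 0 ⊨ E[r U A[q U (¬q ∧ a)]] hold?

Sat(¬q) = {0, 3, 6, 7}
Sat(¬q ∧ a) = {3}
A[q U (¬q ∧ a)]: least fixpoint, start Z0 = Sat((¬q ∧ a)) = {3}, add states in Sat(q) with every successor in Z. Already a fixed point.
Sat(A[q U (¬q ∧ a)]) = {3}
E[r U A[q U (¬q ∧ a)]]: least fixpoint, start Z0 = Sat(A[q U (¬q ∧ a)]) = {3}, add states in Sat(r) with some successor in Z. Already a fixed point.
Sat(E[r U A[q U (¬q ∧ a)]]) = {3}
0 ∉ Sat(E[r U A[q U (¬q ∧ a)]]) = {3}, so the formula does not hold at 0.

No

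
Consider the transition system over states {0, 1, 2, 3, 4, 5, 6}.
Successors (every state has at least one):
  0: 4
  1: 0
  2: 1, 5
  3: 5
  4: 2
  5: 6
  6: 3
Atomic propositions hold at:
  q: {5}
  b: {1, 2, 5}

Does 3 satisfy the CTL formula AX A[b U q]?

A[b U q]: least fixpoint, start Z0 = Sat(q) = {5}, add states in Sat(b) with every successor in Z. Already a fixed point.
Sat(A[b U q]) = {5}
Sat(AX A[b U q]) = {s : every successor in {5}} = {3}
3 ∈ Sat(AX A[b U q]) = {3}, so the formula holds at 3.

Yes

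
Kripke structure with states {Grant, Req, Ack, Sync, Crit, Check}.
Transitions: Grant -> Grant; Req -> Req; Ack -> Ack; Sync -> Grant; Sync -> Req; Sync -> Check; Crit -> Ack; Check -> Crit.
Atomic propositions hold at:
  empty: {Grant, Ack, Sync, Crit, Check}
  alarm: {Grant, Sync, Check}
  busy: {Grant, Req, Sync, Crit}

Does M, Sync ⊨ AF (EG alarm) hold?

EG alarm: greatest fixpoint, start Z0 = {Grant, Sync, Check}, keep only states in Sat with some successor in Z. Z1 = {Grant, Sync}; fixed.
Sat(EG alarm) = {Grant, Sync}
AF (EG alarm): least fixpoint, start Z0 = {Grant, Sync}, add states with every successor in Z. Already a fixed point.
Sat(AF (EG alarm)) = {Grant, Sync}
Sync ∈ Sat(AF (EG alarm)) = {Grant, Sync}, so the formula holds at Sync.

Yes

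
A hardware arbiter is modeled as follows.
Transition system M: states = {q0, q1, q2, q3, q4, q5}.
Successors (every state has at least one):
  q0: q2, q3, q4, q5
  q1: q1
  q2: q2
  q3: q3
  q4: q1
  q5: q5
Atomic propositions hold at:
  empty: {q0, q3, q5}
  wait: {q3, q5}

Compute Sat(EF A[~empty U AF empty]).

{q0, q3, q5}

Sat(~empty) = {q1, q2, q4}
AF empty: least fixpoint, start Z0 = {q0, q3, q5}, add states with every successor in Z. Already a fixed point.
Sat(AF empty) = {q0, q3, q5}
A[~empty U AF empty]: least fixpoint, start Z0 = Sat(AF empty) = {q0, q3, q5}, add states in Sat(~empty) with every successor in Z. Already a fixed point.
Sat(A[~empty U AF empty]) = {q0, q3, q5}
EF A[~empty U AF empty]: least fixpoint, start Z0 = {q0, q3, q5}, add states with some successor in Z. Already a fixed point.
Sat(EF A[~empty U AF empty]) = {q0, q3, q5}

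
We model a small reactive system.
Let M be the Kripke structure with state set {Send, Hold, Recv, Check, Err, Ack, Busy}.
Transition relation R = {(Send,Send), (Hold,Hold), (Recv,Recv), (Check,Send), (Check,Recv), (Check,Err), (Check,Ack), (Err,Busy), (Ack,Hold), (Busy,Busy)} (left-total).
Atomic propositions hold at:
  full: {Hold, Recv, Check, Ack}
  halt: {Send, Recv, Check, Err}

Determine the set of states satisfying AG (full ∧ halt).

{Recv}

Sat(full ∧ halt) = {Recv, Check}
AG (full ∧ halt): greatest fixpoint, start Z0 = {Recv, Check}, keep only states in Sat with every successor in Z. Z1 = {Recv}; fixed.
Sat(AG (full ∧ halt)) = {Recv}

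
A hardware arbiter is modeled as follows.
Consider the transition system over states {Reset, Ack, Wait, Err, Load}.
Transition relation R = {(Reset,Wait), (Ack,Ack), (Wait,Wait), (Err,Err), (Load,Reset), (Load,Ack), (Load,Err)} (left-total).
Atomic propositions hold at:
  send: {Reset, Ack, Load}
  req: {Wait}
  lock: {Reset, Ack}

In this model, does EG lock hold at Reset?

EG lock: greatest fixpoint, start Z0 = {Reset, Ack}, keep only states in Sat with some successor in Z. Z1 = {Ack}; fixed.
Sat(EG lock) = {Ack}
Reset ∉ Sat(EG lock) = {Ack}, so the formula does not hold at Reset.

No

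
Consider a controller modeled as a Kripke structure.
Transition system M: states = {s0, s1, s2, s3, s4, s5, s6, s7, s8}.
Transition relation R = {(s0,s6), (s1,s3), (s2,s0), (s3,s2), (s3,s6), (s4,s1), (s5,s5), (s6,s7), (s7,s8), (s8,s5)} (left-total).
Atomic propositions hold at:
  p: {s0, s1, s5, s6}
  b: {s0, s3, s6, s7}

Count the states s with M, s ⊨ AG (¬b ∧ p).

1

Sat(¬b) = {s1, s2, s4, s5, s8}
Sat(¬b ∧ p) = {s1, s5}
AG (¬b ∧ p): greatest fixpoint, start Z0 = {s1, s5}, keep only states in Sat with every successor in Z. Z1 = {s5}; fixed.
Sat(AG (¬b ∧ p)) = {s5}
|Sat(AG (¬b ∧ p))| = |{s5}| = 1.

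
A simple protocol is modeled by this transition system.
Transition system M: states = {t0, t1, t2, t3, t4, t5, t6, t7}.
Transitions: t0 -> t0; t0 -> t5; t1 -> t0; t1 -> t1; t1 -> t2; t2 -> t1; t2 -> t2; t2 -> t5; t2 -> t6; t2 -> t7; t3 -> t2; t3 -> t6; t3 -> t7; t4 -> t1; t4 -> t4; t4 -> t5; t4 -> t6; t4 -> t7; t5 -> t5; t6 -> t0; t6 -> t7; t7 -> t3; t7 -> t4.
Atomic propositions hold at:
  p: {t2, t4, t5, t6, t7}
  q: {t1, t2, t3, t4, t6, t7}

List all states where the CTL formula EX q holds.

Sat(EX q) = {s : some successor in {t1, t2, t3, t4, t6, t7}} = {t1, t2, t3, t4, t6, t7}

{t1, t2, t3, t4, t6, t7}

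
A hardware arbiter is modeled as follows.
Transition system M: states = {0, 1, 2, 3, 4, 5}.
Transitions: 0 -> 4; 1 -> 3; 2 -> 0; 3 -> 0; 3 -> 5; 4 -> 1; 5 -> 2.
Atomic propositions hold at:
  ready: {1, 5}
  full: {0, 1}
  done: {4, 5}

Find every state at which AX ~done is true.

{1, 2, 4, 5}

Sat(~done) = {0, 1, 2, 3}
Sat(AX ~done) = {s : every successor in {0, 1, 2, 3}} = {1, 2, 4, 5}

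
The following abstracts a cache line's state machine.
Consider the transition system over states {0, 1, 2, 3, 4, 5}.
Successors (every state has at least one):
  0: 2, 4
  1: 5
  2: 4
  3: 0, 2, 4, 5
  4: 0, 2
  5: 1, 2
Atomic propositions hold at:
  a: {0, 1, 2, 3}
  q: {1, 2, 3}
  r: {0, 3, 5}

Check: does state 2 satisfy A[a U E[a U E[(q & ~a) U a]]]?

Sat(~a) = {4, 5}
Sat(q & ~a) = ∅
E[(q & ~a) U a]: least fixpoint, start Z0 = Sat(a) = {0, 1, 2, 3}, add states in Sat(q & ~a) with some successor in Z. Already a fixed point.
Sat(E[(q & ~a) U a]) = {0, 1, 2, 3}
E[a U E[(q & ~a) U a]]: least fixpoint, start Z0 = Sat(E[(q & ~a) U a]) = {0, 1, 2, 3}, add states in Sat(a) with some successor in Z. Already a fixed point.
Sat(E[a U E[(q & ~a) U a]]) = {0, 1, 2, 3}
A[a U E[a U E[(q & ~a) U a]]]: least fixpoint, start Z0 = Sat(E[a U E[(q & ~a) U a]]) = {0, 1, 2, 3}, add states in Sat(a) with every successor in Z. Already a fixed point.
Sat(A[a U E[a U E[(q & ~a) U a]]]) = {0, 1, 2, 3}
2 ∈ Sat(A[a U E[a U E[(q & ~a) U a]]]) = {0, 1, 2, 3}, so the formula holds at 2.

Yes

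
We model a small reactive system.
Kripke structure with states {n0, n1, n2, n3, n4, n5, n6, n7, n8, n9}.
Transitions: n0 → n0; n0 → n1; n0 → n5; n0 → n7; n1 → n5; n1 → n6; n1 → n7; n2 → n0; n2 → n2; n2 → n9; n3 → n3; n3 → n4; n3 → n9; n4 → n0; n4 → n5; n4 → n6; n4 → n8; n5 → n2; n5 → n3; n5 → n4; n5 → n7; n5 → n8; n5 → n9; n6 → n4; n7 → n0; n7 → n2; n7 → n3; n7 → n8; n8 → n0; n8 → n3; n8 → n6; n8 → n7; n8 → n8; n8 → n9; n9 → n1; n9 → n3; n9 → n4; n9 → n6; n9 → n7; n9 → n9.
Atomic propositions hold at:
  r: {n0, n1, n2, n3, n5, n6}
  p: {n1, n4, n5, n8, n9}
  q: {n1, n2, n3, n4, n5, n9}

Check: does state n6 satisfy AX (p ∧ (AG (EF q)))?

Yes

EF q: least fixpoint, start Z0 = {n1, n2, n3, n4, n5, n9}, add states with some successor in Z. Z1 = {n0, n1, n2, n3, n4, n5, n6, n7, n8, n9}; fixed.
Sat(EF q) = {n0, n1, n2, n3, n4, n5, n6, n7, n8, n9}
AG (EF q): greatest fixpoint, start Z0 = {n0, n1, n2, n3, n4, n5, n6, n7, n8, n9}, keep only states in Sat with every successor in Z. Already a fixed point.
Sat(AG (EF q)) = {n0, n1, n2, n3, n4, n5, n6, n7, n8, n9}
Sat(p ∧ (AG (EF q))) = {n1, n4, n5, n8, n9}
Sat(AX (p ∧ (AG (EF q)))) = {s : every successor in {n1, n4, n5, n8, n9}} = {n6}
n6 ∈ Sat(AX (p ∧ (AG (EF q)))) = {n6}, so the formula holds at n6.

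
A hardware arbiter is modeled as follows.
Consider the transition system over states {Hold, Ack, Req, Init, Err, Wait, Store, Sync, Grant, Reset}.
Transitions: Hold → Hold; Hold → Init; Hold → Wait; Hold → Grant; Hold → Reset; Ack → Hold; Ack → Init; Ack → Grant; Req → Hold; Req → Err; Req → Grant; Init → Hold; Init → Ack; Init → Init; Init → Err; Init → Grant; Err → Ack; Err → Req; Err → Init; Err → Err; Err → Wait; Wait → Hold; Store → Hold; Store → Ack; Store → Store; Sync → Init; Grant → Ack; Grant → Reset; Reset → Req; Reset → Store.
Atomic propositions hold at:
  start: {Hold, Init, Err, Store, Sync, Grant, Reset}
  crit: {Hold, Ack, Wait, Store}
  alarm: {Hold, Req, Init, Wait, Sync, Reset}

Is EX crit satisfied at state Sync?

Sat(EX crit) = {s : some successor in {Hold, Ack, Wait, Store}} = {Hold, Ack, Req, Init, Err, Wait, Store, Grant, Reset}
Sync ∉ Sat(EX crit) = {Hold, Ack, Req, Init, Err, Wait, Store, Grant, Reset}, so the formula does not hold at Sync.

No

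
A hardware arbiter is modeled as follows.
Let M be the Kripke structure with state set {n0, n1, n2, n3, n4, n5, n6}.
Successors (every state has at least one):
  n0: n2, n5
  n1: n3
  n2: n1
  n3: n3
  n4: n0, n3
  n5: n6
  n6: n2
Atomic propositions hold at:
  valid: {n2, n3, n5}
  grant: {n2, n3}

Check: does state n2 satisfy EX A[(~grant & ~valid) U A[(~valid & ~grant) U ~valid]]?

Yes

Sat(~grant) = {n0, n1, n4, n5, n6}
Sat(~valid) = {n0, n1, n4, n6}
Sat(~grant & ~valid) = {n0, n1, n4, n6}
Sat(~valid & ~grant) = {n0, n1, n4, n6}
A[(~valid & ~grant) U ~valid]: least fixpoint, start Z0 = Sat(~valid) = {n0, n1, n4, n6}, add states in Sat(~valid & ~grant) with every successor in Z. Already a fixed point.
Sat(A[(~valid & ~grant) U ~valid]) = {n0, n1, n4, n6}
A[(~grant & ~valid) U A[(~valid & ~grant) U ~valid]]: least fixpoint, start Z0 = Sat(A[(~valid & ~grant) U ~valid]) = {n0, n1, n4, n6}, add states in Sat(~grant & ~valid) with every successor in Z. Already a fixed point.
Sat(A[(~grant & ~valid) U A[(~valid & ~grant) U ~valid]]) = {n0, n1, n4, n6}
Sat(EX A[(~grant & ~valid) U A[(~valid & ~grant) U ~valid]]) = {s : some successor in {n0, n1, n4, n6}} = {n2, n4, n5}
n2 ∈ Sat(EX A[(~grant & ~valid) U A[(~valid & ~grant) U ~valid]]) = {n2, n4, n5}, so the formula holds at n2.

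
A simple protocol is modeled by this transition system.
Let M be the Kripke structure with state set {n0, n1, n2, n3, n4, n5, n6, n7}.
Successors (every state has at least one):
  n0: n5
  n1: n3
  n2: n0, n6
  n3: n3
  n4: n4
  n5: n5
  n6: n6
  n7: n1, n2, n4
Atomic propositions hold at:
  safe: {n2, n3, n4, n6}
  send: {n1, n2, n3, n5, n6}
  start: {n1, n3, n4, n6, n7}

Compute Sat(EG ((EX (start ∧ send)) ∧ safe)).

Sat(start ∧ send) = {n1, n3, n6}
Sat(EX (start ∧ send)) = {s : some successor in {n1, n3, n6}} = {n1, n2, n3, n6, n7}
Sat((EX (start ∧ send)) ∧ safe) = {n2, n3, n6}
EG ((EX (start ∧ send)) ∧ safe): greatest fixpoint, start Z0 = {n2, n3, n6}, keep only states in Sat with some successor in Z. Already a fixed point.
Sat(EG ((EX (start ∧ send)) ∧ safe)) = {n2, n3, n6}

{n2, n3, n6}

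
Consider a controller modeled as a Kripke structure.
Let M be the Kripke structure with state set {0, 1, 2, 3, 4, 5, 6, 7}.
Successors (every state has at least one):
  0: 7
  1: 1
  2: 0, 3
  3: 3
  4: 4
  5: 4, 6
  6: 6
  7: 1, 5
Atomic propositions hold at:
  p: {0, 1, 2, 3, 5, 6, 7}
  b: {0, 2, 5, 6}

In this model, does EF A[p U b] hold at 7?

Yes

A[p U b]: least fixpoint, start Z0 = Sat(b) = {0, 2, 5, 6}, add states in Sat(p) with every successor in Z. Already a fixed point.
Sat(A[p U b]) = {0, 2, 5, 6}
EF A[p U b]: least fixpoint, start Z0 = {0, 2, 5, 6}, add states with some successor in Z. Z1 = {0, 2, 5, 6, 7}; fixed.
Sat(EF A[p U b]) = {0, 2, 5, 6, 7}
7 ∈ Sat(EF A[p U b]) = {0, 2, 5, 6, 7}, so the formula holds at 7.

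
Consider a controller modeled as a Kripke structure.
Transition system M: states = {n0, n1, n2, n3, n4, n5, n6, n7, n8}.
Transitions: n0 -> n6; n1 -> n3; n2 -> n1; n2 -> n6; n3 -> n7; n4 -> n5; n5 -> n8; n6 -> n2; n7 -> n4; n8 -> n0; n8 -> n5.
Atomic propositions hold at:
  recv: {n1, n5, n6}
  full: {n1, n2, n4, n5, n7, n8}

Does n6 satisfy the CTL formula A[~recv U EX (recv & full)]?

No

Sat(~recv) = {n0, n2, n3, n4, n7, n8}
Sat(recv & full) = {n1, n5}
Sat(EX (recv & full)) = {s : some successor in {n1, n5}} = {n2, n4, n8}
A[~recv U EX (recv & full)]: least fixpoint, start Z0 = Sat(EX (recv & full)) = {n2, n4, n8}, add states in Sat(~recv) with every successor in Z. Z1 = {n2, n4, n7, n8}; Z2 = {n2, n3, n4, n7, n8}; fixed.
Sat(A[~recv U EX (recv & full)]) = {n2, n3, n4, n7, n8}
n6 ∉ Sat(A[~recv U EX (recv & full)]) = {n2, n3, n4, n7, n8}, so the formula does not hold at n6.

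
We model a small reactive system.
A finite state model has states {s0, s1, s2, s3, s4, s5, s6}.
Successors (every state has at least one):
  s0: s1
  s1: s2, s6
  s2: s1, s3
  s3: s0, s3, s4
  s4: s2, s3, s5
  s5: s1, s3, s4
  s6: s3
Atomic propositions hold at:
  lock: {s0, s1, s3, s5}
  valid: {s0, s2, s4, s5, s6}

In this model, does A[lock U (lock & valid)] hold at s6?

No

Sat(lock & valid) = {s0, s5}
A[lock U (lock & valid)]: least fixpoint, start Z0 = Sat((lock & valid)) = {s0, s5}, add states in Sat(lock) with every successor in Z. Already a fixed point.
Sat(A[lock U (lock & valid)]) = {s0, s5}
s6 ∉ Sat(A[lock U (lock & valid)]) = {s0, s5}, so the formula does not hold at s6.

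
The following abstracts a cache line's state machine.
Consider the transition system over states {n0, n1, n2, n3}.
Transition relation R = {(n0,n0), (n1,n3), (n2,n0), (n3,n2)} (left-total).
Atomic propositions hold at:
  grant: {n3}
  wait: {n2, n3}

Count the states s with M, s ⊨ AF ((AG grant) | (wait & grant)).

AG grant: greatest fixpoint, start Z0 = {n3}, keep only states in Sat with every successor in Z. Z1 = ∅; fixed.
Sat(AG grant) = ∅
Sat(wait & grant) = {n3}
Sat((AG grant) | (wait & grant)) = {n3}
AF ((AG grant) | (wait & grant)): least fixpoint, start Z0 = {n3}, add states with every successor in Z. Z1 = {n1, n3}; fixed.
Sat(AF ((AG grant) | (wait & grant))) = {n1, n3}
|Sat(AF ((AG grant) | (wait & grant)))| = |{n1, n3}| = 2.

2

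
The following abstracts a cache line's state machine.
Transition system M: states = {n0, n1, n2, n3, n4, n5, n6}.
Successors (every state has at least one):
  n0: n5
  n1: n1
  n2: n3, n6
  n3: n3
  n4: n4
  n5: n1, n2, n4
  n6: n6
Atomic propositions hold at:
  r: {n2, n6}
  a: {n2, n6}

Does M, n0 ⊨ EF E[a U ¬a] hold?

Yes

Sat(¬a) = {n0, n1, n3, n4, n5}
E[a U ¬a]: least fixpoint, start Z0 = Sat(¬a) = {n0, n1, n3, n4, n5}, add states in Sat(a) with some successor in Z. Z1 = {n0, n1, n2, n3, n4, n5}; fixed.
Sat(E[a U ¬a]) = {n0, n1, n2, n3, n4, n5}
EF E[a U ¬a]: least fixpoint, start Z0 = {n0, n1, n2, n3, n4, n5}, add states with some successor in Z. Already a fixed point.
Sat(EF E[a U ¬a]) = {n0, n1, n2, n3, n4, n5}
n0 ∈ Sat(EF E[a U ¬a]) = {n0, n1, n2, n3, n4, n5}, so the formula holds at n0.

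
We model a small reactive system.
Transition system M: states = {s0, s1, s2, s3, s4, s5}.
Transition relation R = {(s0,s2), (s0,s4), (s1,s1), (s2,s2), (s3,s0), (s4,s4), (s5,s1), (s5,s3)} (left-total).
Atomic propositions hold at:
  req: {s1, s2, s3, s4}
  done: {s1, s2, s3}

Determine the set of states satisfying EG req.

{s1, s2, s4}

EG req: greatest fixpoint, start Z0 = {s1, s2, s3, s4}, keep only states in Sat with some successor in Z. Z1 = {s1, s2, s4}; fixed.
Sat(EG req) = {s1, s2, s4}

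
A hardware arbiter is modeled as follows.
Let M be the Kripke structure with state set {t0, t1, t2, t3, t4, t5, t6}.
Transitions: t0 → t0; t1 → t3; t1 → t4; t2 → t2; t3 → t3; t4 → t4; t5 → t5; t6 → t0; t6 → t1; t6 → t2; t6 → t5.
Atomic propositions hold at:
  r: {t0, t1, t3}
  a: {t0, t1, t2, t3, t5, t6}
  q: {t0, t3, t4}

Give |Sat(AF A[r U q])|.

4

A[r U q]: least fixpoint, start Z0 = Sat(q) = {t0, t3, t4}, add states in Sat(r) with every successor in Z. Z1 = {t0, t1, t3, t4}; fixed.
Sat(A[r U q]) = {t0, t1, t3, t4}
AF A[r U q]: least fixpoint, start Z0 = {t0, t1, t3, t4}, add states with every successor in Z. Already a fixed point.
Sat(AF A[r U q]) = {t0, t1, t3, t4}
|Sat(AF A[r U q])| = |{t0, t1, t3, t4}| = 4.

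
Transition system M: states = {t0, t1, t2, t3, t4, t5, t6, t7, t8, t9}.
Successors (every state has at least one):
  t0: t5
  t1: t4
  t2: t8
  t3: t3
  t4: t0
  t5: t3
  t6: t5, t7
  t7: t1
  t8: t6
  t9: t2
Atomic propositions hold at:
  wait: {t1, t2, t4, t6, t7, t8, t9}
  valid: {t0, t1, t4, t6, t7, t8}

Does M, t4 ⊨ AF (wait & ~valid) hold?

No

Sat(~valid) = {t2, t3, t5, t9}
Sat(wait & ~valid) = {t2, t9}
AF (wait & ~valid): least fixpoint, start Z0 = {t2, t9}, add states with every successor in Z. Already a fixed point.
Sat(AF (wait & ~valid)) = {t2, t9}
t4 ∉ Sat(AF (wait & ~valid)) = {t2, t9}, so the formula does not hold at t4.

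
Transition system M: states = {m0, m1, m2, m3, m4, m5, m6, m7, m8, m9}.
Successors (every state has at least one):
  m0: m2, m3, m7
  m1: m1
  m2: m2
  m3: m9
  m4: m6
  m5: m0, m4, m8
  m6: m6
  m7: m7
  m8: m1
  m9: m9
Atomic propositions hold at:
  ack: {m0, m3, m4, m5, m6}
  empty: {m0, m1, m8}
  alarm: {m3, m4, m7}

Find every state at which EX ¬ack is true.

{m0, m1, m2, m3, m5, m7, m8, m9}

Sat(¬ack) = {m1, m2, m7, m8, m9}
Sat(EX ¬ack) = {s : some successor in {m1, m2, m7, m8, m9}} = {m0, m1, m2, m3, m5, m7, m8, m9}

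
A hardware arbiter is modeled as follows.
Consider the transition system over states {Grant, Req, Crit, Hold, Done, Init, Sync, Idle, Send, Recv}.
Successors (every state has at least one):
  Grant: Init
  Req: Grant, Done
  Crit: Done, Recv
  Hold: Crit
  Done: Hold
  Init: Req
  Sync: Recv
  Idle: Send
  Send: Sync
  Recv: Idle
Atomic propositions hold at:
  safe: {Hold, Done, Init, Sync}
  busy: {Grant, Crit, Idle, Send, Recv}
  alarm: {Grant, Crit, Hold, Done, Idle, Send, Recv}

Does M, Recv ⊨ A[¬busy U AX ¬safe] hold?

Yes

Sat(¬busy) = {Req, Hold, Done, Init, Sync}
Sat(¬safe) = {Grant, Req, Crit, Idle, Send, Recv}
Sat(AX ¬safe) = {s : every successor in {Grant, Req, Crit, Idle, Send, Recv}} = {Hold, Init, Sync, Idle, Recv}
A[¬busy U AX ¬safe]: least fixpoint, start Z0 = Sat(AX ¬safe) = {Hold, Init, Sync, Idle, Recv}, add states in Sat(¬busy) with every successor in Z. Z1 = {Hold, Done, Init, Sync, Idle, Recv}; fixed.
Sat(A[¬busy U AX ¬safe]) = {Hold, Done, Init, Sync, Idle, Recv}
Recv ∈ Sat(A[¬busy U AX ¬safe]) = {Hold, Done, Init, Sync, Idle, Recv}, so the formula holds at Recv.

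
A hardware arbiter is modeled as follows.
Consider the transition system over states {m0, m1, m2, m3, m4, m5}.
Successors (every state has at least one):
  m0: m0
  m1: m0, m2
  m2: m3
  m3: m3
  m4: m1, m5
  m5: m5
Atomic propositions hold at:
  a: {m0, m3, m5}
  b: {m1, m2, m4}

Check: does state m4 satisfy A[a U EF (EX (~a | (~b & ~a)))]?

Yes

Sat(~a) = {m1, m2, m4}
Sat(~b) = {m0, m3, m5}
Sat(~b & ~a) = ∅
Sat(~a | (~b & ~a)) = {m1, m2, m4}
Sat(EX (~a | (~b & ~a))) = {s : some successor in {m1, m2, m4}} = {m1, m4}
EF (EX (~a | (~b & ~a))): least fixpoint, start Z0 = {m1, m4}, add states with some successor in Z. Already a fixed point.
Sat(EF (EX (~a | (~b & ~a)))) = {m1, m4}
A[a U EF (EX (~a | (~b & ~a)))]: least fixpoint, start Z0 = Sat(EF (EX (~a | (~b & ~a)))) = {m1, m4}, add states in Sat(a) with every successor in Z. Already a fixed point.
Sat(A[a U EF (EX (~a | (~b & ~a)))]) = {m1, m4}
m4 ∈ Sat(A[a U EF (EX (~a | (~b & ~a)))]) = {m1, m4}, so the formula holds at m4.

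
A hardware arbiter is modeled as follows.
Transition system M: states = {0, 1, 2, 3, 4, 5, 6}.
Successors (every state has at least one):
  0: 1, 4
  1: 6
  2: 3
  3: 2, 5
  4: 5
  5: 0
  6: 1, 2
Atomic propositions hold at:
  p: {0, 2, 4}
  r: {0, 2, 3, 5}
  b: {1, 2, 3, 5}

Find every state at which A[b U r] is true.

A[b U r]: least fixpoint, start Z0 = Sat(r) = {0, 2, 3, 5}, add states in Sat(b) with every successor in Z. Already a fixed point.
Sat(A[b U r]) = {0, 2, 3, 5}

{0, 2, 3, 5}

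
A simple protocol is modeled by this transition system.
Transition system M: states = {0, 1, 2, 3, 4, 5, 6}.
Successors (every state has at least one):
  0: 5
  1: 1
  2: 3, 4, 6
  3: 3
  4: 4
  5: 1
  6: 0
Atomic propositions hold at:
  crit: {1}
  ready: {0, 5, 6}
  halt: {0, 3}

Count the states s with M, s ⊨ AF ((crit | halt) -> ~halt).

6

Sat(crit | halt) = {0, 1, 3}
Sat(~halt) = {1, 2, 4, 5, 6}
Sat((crit | halt) -> ~halt) = {1, 2, 4, 5, 6}
AF ((crit | halt) -> ~halt): least fixpoint, start Z0 = {1, 2, 4, 5, 6}, add states with every successor in Z. Z1 = {0, 1, 2, 4, 5, 6}; fixed.
Sat(AF ((crit | halt) -> ~halt)) = {0, 1, 2, 4, 5, 6}
|Sat(AF ((crit | halt) -> ~halt))| = |{0, 1, 2, 4, 5, 6}| = 6.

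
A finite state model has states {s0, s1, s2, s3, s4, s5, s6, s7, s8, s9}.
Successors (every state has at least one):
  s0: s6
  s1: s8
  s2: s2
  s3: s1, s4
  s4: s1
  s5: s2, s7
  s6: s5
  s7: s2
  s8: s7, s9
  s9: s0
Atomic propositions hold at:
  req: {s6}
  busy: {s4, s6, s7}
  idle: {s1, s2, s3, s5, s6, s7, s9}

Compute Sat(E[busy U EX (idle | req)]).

Sat(idle | req) = {s1, s2, s3, s5, s6, s7, s9}
Sat(EX (idle | req)) = {s : some successor in {s1, s2, s3, s5, s6, s7, s9}} = {s0, s2, s3, s4, s5, s6, s7, s8}
E[busy U EX (idle | req)]: least fixpoint, start Z0 = Sat(EX (idle | req)) = {s0, s2, s3, s4, s5, s6, s7, s8}, add states in Sat(busy) with some successor in Z. Already a fixed point.
Sat(E[busy U EX (idle | req)]) = {s0, s2, s3, s4, s5, s6, s7, s8}

{s0, s2, s3, s4, s5, s6, s7, s8}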